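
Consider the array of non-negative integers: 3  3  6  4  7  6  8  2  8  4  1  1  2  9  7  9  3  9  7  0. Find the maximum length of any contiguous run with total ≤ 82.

Extend to the right; shrink from the left whenever the sum exceeds 82:
add 3: [3] sum 3, len 1
add 3: [3, 3] sum 6, len 2
add 6: [3, 3, 6] sum 12, len 3
add 4: [3, 3, 6, 4] sum 16, len 4
add 7: [3, 3, 6, 4, 7] sum 23, len 5
add 6: [3, 3, 6, 4, 7, 6] sum 29, len 6
add 8: [3, 3, 6, 4, 7, 6, 8] sum 37, len 7
add 2: [3, 3, 6, 4, 7, 6, 8, 2] sum 39, len 8
add 8: [3, 3, 6, 4, 7, 6, 8, 2, 8] sum 47, len 9
add 4: [3, 3, 6, 4, 7, 6, 8, 2, 8, 4] sum 51, len 10
add 1: [3, 3, 6, 4, 7, 6, 8, 2, 8, 4, 1] sum 52, len 11
add 1: [3, 3, 6, 4, 7, 6, 8, 2, 8, 4, 1, 1] sum 53, len 12
add 2: [3, 3, 6, 4, 7, 6, 8, 2, 8, 4, 1, 1, 2] sum 55, len 13
add 9: [3, 3, 6, 4, 7, 6, 8, 2, 8, 4, 1, 1, 2, 9] sum 64, len 14
add 7: [3, 3, 6, 4, 7, 6, 8, 2, 8, 4, 1, 1, 2, 9, 7] sum 71, len 15
add 9: [3, 3, 6, 4, 7, 6, 8, 2, 8, 4, 1, 1, 2, 9, 7, 9] sum 80, len 16
add 3: [3, 6, 4, 7, 6, 8, 2, 8, 4, 1, 1, 2, 9, 7, 9, 3] sum 80, len 16
add 9: [4, 7, 6, 8, 2, 8, 4, 1, 1, 2, 9, 7, 9, 3, 9] sum 80, len 15
add 7: [6, 8, 2, 8, 4, 1, 1, 2, 9, 7, 9, 3, 9, 7] sum 76, len 14
add 0: [6, 8, 2, 8, 4, 1, 1, 2, 9, 7, 9, 3, 9, 7, 0] sum 76, len 15
Longest length seen: 16.

16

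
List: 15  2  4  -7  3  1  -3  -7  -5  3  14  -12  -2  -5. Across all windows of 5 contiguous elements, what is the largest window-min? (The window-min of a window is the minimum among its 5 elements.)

15 2 4 -7 3 → min -7
2 4 -7 3 1 → min -7
4 -7 3 1 -3 → min -7
-7 3 1 -3 -7 → min -7
3 1 -3 -7 -5 → min -7
1 -3 -7 -5 3 → min -7
-3 -7 -5 3 14 → min -7
-7 -5 3 14 -12 → min -12
-5 3 14 -12 -2 → min -12
3 14 -12 -2 -5 → min -12
Largest of these is -7.

-7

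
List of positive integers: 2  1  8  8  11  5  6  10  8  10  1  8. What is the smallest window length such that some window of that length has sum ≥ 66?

8

add 2: running sum 2 < 66
add 1: running sum 3 < 66
add 8: running sum 11 < 66
add 8: running sum 19 < 66
add 11: running sum 30 < 66
add 5: running sum 35 < 66
add 6: running sum 41 < 66
add 10: running sum 51 < 66
add 8: running sum 59 < 66
add 10: shortest ending here [8, 8, 11, 5, 6, 10, 8, 10] sum 66, len 8
add 1: shortest ending here [8, 8, 11, 5, 6, 10, 8, 10, 1] sum 67, len 9
add 8: shortest ending here [8, 11, 5, 6, 10, 8, 10, 1, 8] sum 67, len 9
Shortest qualifying length: 8.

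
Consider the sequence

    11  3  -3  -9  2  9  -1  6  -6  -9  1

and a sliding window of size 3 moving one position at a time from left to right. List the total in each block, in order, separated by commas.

11, -9, -10, 2, 10, 14, -1, -9, -14

Sliding a size-3 window across the 11 values:
(11, 3, -3) → sum 11
(3, -3, -9) → sum -9
(-3, -9, 2) → sum -10
(-9, 2, 9) → sum 2
(2, 9, -1) → sum 10
(9, -1, 6) → sum 14
(-1, 6, -6) → sum -1
(6, -6, -9) → sum -9
(-6, -9, 1) → sum -14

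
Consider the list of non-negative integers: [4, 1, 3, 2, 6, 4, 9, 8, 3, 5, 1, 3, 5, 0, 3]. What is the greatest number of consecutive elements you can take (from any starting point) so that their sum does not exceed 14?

5

add 4: [4] sum 4, len 1
add 1: [4, 1] sum 5, len 2
add 3: [4, 1, 3] sum 8, len 3
add 2: [4, 1, 3, 2] sum 10, len 4
add 6: [1, 3, 2, 6] sum 12, len 4
add 4: [2, 6, 4] sum 12, len 3
add 9: [4, 9] sum 13, len 2
add 8: [8] sum 8, len 1
add 3: [8, 3] sum 11, len 2
add 5: [3, 5] sum 8, len 2
add 1: [3, 5, 1] sum 9, len 3
add 3: [3, 5, 1, 3] sum 12, len 4
add 5: [5, 1, 3, 5] sum 14, len 4
add 0: [5, 1, 3, 5, 0] sum 14, len 5
add 3: [1, 3, 5, 0, 3] sum 12, len 5
Longest length seen: 5.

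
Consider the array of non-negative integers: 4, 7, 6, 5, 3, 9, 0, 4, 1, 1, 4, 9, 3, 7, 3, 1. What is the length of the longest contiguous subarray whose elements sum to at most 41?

10

→ 4: sum 4, len 1
→ 7: sum 11, len 2
→ 6: sum 17, len 3
→ 5: sum 22, len 4
→ 3: sum 25, len 5
→ 9: sum 34, len 6
→ 0: sum 34, len 7
→ 4: sum 38, len 8
→ 1: sum 39, len 9
→ 1: sum 40, len 10
→ 4 (dropped 4): sum 40, len 10
→ 9 (dropped 7, 6): sum 36, len 9
→ 3: sum 39, len 10
→ 7 (dropped 5): sum 41, len 10
→ 3 (dropped 3): sum 41, len 10
→ 1 (dropped 9): sum 33, len 10
Longest length seen: 10.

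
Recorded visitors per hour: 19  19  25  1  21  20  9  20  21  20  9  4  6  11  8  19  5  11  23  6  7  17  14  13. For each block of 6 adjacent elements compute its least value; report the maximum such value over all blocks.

19 19 25 1 21 20 → min 1
19 25 1 21 20 9 → min 1
25 1 21 20 9 20 → min 1
1 21 20 9 20 21 → min 1
21 20 9 20 21 20 → min 9
20 9 20 21 20 9 → min 9
9 20 21 20 9 4 → min 4
20 21 20 9 4 6 → min 4
21 20 9 4 6 11 → min 4
20 9 4 6 11 8 → min 4
9 4 6 11 8 19 → min 4
4 6 11 8 19 5 → min 4
6 11 8 19 5 11 → min 5
11 8 19 5 11 23 → min 5
8 19 5 11 23 6 → min 5
19 5 11 23 6 7 → min 5
5 11 23 6 7 17 → min 5
11 23 6 7 17 14 → min 6
23 6 7 17 14 13 → min 6
Maximum of these is 9.

9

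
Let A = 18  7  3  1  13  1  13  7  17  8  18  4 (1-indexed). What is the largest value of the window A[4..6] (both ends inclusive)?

Elements at indices 4..6: 1, 13, 1
max(1, 13, 1) = 13

13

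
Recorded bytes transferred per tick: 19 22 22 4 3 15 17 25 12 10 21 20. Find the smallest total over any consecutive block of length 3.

19 22 22 → sum 63
22 22 4 → sum 48
22 4 3 → sum 29
4 3 15 → sum 22
3 15 17 → sum 35
15 17 25 → sum 57
17 25 12 → sum 54
25 12 10 → sum 47
12 10 21 → sum 43
10 21 20 → sum 51
Smallest of these is 22.

22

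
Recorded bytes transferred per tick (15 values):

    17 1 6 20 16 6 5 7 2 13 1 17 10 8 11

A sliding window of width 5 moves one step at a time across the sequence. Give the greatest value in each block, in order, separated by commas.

20, 20, 20, 20, 16, 13, 13, 17, 17, 17, 17

17 1 6 20 16 → max 20
1 6 20 16 6 → max 20
6 20 16 6 5 → max 20
20 16 6 5 7 → max 20
16 6 5 7 2 → max 16
6 5 7 2 13 → max 13
5 7 2 13 1 → max 13
7 2 13 1 17 → max 17
2 13 1 17 10 → max 17
13 1 17 10 8 → max 17
1 17 10 8 11 → max 17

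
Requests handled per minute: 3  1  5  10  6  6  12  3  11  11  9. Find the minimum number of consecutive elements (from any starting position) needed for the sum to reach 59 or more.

add 3: running sum 3 < 59
add 1: running sum 4 < 59
add 5: running sum 9 < 59
add 10: running sum 19 < 59
add 6: running sum 25 < 59
add 6: running sum 31 < 59
add 12: running sum 43 < 59
add 3: running sum 46 < 59
add 11: running sum 57 < 59
add 11: shortest ending here [10, 6, 6, 12, 3, 11, 11] sum 59, len 7
add 9: shortest ending here [10, 6, 6, 12, 3, 11, 11, 9] sum 68, len 8
Shortest qualifying length: 7.

7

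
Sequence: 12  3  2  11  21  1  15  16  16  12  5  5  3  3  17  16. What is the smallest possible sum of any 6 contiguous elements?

Each size-6 window and its sum:
12 3 2 11 21 1 → sum 50
3 2 11 21 1 15 → sum 53
2 11 21 1 15 16 → sum 66
11 21 1 15 16 16 → sum 80
21 1 15 16 16 12 → sum 81
1 15 16 16 12 5 → sum 65
15 16 16 12 5 5 → sum 69
16 16 12 5 5 3 → sum 57
16 12 5 5 3 3 → sum 44
12 5 5 3 3 17 → sum 45
5 5 3 3 17 16 → sum 49
Smallest of these is 44.

44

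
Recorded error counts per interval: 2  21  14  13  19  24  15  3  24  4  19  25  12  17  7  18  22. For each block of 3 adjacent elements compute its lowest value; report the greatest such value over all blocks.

15

2 21 14 → min 2
21 14 13 → min 13
14 13 19 → min 13
13 19 24 → min 13
19 24 15 → min 15
24 15 3 → min 3
15 3 24 → min 3
3 24 4 → min 3
24 4 19 → min 4
4 19 25 → min 4
19 25 12 → min 12
25 12 17 → min 12
12 17 7 → min 7
17 7 18 → min 7
7 18 22 → min 7
Greatest of these is 15.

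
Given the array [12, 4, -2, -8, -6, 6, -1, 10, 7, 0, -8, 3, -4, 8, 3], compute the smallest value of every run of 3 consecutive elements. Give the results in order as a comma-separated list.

-2, -8, -8, -8, -6, -1, -1, 0, -8, -8, -8, -4, -4

Sliding a size-3 window across the 15 values:
12 4 -2 → min -2
4 -2 -8 → min -8
-2 -8 -6 → min -8
-8 -6 6 → min -8
-6 6 -1 → min -6
6 -1 10 → min -1
-1 10 7 → min -1
10 7 0 → min 0
7 0 -8 → min -8
0 -8 3 → min -8
-8 3 -4 → min -8
3 -4 8 → min -4
-4 8 3 → min -4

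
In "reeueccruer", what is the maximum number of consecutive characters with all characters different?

4

[r] len 1
[r, e] len 2
[e] len 1
[e, u] len 2
[u, e] len 2
[u, e, c] len 3
[c] len 1
[c, r] len 2
[c, r, u] len 3
[c, r, u, e] len 4
[u, e, r] len 3
Longest all-distinct length: 4.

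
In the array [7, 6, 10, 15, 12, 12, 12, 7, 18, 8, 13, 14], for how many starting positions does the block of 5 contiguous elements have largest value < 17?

4

(7, 6, 10, 15, 12) → max 15  < 17 ✓
(6, 10, 15, 12, 12) → max 15  < 17 ✓
(10, 15, 12, 12, 12) → max 15  < 17 ✓
(15, 12, 12, 12, 7) → max 15  < 17 ✓
(12, 12, 12, 7, 18) → max 18
(12, 12, 7, 18, 8) → max 18
(12, 7, 18, 8, 13) → max 18
(7, 18, 8, 13, 14) → max 18
4 windows satisfy the condition.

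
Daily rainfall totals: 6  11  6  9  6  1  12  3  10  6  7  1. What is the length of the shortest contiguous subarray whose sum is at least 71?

add 6: running sum 6 < 71
add 11: running sum 17 < 71
add 6: running sum 23 < 71
add 9: running sum 32 < 71
add 6: running sum 38 < 71
add 1: running sum 39 < 71
add 12: running sum 51 < 71
add 3: running sum 54 < 71
add 10: running sum 64 < 71
add 6: running sum 70 < 71
end 10: [11, 6, 9, 6, 1, 12, 3, 10, 6, 7] sum 71, len 10
end 11: [11, 6, 9, 6, 1, 12, 3, 10, 6, 7, 1] sum 72, len 11
Shortest qualifying length: 10.

10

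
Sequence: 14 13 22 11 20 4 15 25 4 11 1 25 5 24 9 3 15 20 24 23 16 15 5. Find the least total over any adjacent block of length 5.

Each size-5 window and its sum:
(14, 13, 22, 11, 20) → sum 80
(13, 22, 11, 20, 4) → sum 70
(22, 11, 20, 4, 15) → sum 72
(11, 20, 4, 15, 25) → sum 75
(20, 4, 15, 25, 4) → sum 68
(4, 15, 25, 4, 11) → sum 59
(15, 25, 4, 11, 1) → sum 56
(25, 4, 11, 1, 25) → sum 66
(4, 11, 1, 25, 5) → sum 46
(11, 1, 25, 5, 24) → sum 66
(1, 25, 5, 24, 9) → sum 64
(25, 5, 24, 9, 3) → sum 66
(5, 24, 9, 3, 15) → sum 56
(24, 9, 3, 15, 20) → sum 71
(9, 3, 15, 20, 24) → sum 71
(3, 15, 20, 24, 23) → sum 85
(15, 20, 24, 23, 16) → sum 98
(20, 24, 23, 16, 15) → sum 98
(24, 23, 16, 15, 5) → sum 83
Least of these is 46.

46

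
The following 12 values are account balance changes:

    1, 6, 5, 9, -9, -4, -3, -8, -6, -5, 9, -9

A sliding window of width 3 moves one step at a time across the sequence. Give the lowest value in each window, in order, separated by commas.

1, 5, -9, -9, -9, -8, -8, -8, -6, -9

1 6 5 → min 1
6 5 9 → min 5
5 9 -9 → min -9
9 -9 -4 → min -9
-9 -4 -3 → min -9
-4 -3 -8 → min -8
-3 -8 -6 → min -8
-8 -6 -5 → min -8
-6 -5 9 → min -6
-5 9 -9 → min -9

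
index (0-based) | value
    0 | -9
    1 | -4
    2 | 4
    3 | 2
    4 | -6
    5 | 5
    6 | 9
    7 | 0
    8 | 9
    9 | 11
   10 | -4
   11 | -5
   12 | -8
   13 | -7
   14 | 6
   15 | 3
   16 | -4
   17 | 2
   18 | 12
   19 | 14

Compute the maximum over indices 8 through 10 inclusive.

11

Elements at indices 8..10: 9, 11, -4
max(9, 11, -4) = 11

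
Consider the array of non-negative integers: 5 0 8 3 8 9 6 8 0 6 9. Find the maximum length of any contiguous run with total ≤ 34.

add 5: [5] sum 5, len 1
add 0: [5, 0] sum 5, len 2
add 8: [5, 0, 8] sum 13, len 3
add 3: [5, 0, 8, 3] sum 16, len 4
add 8: [5, 0, 8, 3, 8] sum 24, len 5
add 9: [5, 0, 8, 3, 8, 9] sum 33, len 6
add 6: [0, 8, 3, 8, 9, 6] sum 34, len 6
add 8: [3, 8, 9, 6, 8] sum 34, len 5
add 0: [3, 8, 9, 6, 8, 0] sum 34, len 6
add 6: [9, 6, 8, 0, 6] sum 29, len 5
add 9: [6, 8, 0, 6, 9] sum 29, len 5
Longest length seen: 6.

6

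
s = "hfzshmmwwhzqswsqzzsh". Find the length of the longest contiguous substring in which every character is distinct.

[h] len 1
[h, f] len 2
[h, f, z] len 3
[h, f, z, s] len 4
[f, z, s, h] len 4
[f, z, s, h, m] len 5
[m] len 1
[m, w] len 2
[w] len 1
[w, h] len 2
[w, h, z] len 3
[w, h, z, q] len 4
[w, h, z, q, s] len 5
[h, z, q, s, w] len 5
[w, s] len 2
[w, s, q] len 3
[w, s, q, z] len 4
[z] len 1
[z, s] len 2
[z, s, h] len 3
Longest all-distinct length: 5.

5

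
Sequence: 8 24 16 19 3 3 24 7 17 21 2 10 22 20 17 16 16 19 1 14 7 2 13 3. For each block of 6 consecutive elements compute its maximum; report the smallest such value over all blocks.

8 24 16 19 3 3 → max 24
24 16 19 3 3 24 → max 24
16 19 3 3 24 7 → max 24
19 3 3 24 7 17 → max 24
3 3 24 7 17 21 → max 24
3 24 7 17 21 2 → max 24
24 7 17 21 2 10 → max 24
7 17 21 2 10 22 → max 22
17 21 2 10 22 20 → max 22
21 2 10 22 20 17 → max 22
2 10 22 20 17 16 → max 22
10 22 20 17 16 16 → max 22
22 20 17 16 16 19 → max 22
20 17 16 16 19 1 → max 20
17 16 16 19 1 14 → max 19
16 16 19 1 14 7 → max 19
16 19 1 14 7 2 → max 19
19 1 14 7 2 13 → max 19
1 14 7 2 13 3 → max 14
Smallest of these is 14.

14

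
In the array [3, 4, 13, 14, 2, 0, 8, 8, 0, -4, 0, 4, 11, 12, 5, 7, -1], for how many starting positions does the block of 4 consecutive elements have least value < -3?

[3, 4, 13, 14] → min 3
[4, 13, 14, 2] → min 2
[13, 14, 2, 0] → min 0
[14, 2, 0, 8] → min 0
[2, 0, 8, 8] → min 0
[0, 8, 8, 0] → min 0
[8, 8, 0, -4] → min -4  < -3 ✓
[8, 0, -4, 0] → min -4  < -3 ✓
[0, -4, 0, 4] → min -4  < -3 ✓
[-4, 0, 4, 11] → min -4  < -3 ✓
[0, 4, 11, 12] → min 0
[4, 11, 12, 5] → min 4
[11, 12, 5, 7] → min 5
[12, 5, 7, -1] → min -1
4 windows satisfy the condition.

4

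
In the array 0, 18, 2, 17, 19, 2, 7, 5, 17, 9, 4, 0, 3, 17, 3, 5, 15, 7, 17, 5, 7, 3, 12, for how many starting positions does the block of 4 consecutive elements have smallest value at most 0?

5

[0, 18, 2, 17] → min 0  ≤ 0 ✓
[18, 2, 17, 19] → min 2
[2, 17, 19, 2] → min 2
[17, 19, 2, 7] → min 2
[19, 2, 7, 5] → min 2
[2, 7, 5, 17] → min 2
[7, 5, 17, 9] → min 5
[5, 17, 9, 4] → min 4
[17, 9, 4, 0] → min 0  ≤ 0 ✓
[9, 4, 0, 3] → min 0  ≤ 0 ✓
[4, 0, 3, 17] → min 0  ≤ 0 ✓
[0, 3, 17, 3] → min 0  ≤ 0 ✓
[3, 17, 3, 5] → min 3
[17, 3, 5, 15] → min 3
[3, 5, 15, 7] → min 3
[5, 15, 7, 17] → min 5
[15, 7, 17, 5] → min 5
[7, 17, 5, 7] → min 5
[17, 5, 7, 3] → min 3
[5, 7, 3, 12] → min 3
5 windows satisfy the condition.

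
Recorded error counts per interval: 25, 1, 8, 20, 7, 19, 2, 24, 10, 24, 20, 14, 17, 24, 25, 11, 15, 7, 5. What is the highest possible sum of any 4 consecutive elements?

(25, 1, 8, 20) → sum 54
(1, 8, 20, 7) → sum 36
(8, 20, 7, 19) → sum 54
(20, 7, 19, 2) → sum 48
(7, 19, 2, 24) → sum 52
(19, 2, 24, 10) → sum 55
(2, 24, 10, 24) → sum 60
(24, 10, 24, 20) → sum 78
(10, 24, 20, 14) → sum 68
(24, 20, 14, 17) → sum 75
(20, 14, 17, 24) → sum 75
(14, 17, 24, 25) → sum 80
(17, 24, 25, 11) → sum 77
(24, 25, 11, 15) → sum 75
(25, 11, 15, 7) → sum 58
(11, 15, 7, 5) → sum 38
Highest of these is 80.

80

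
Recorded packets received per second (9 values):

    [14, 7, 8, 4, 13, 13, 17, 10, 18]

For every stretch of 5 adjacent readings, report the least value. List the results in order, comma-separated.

Sliding a size-5 window across the 9 values:
[14, 7, 8, 4, 13] → min 4
[7, 8, 4, 13, 13] → min 4
[8, 4, 13, 13, 17] → min 4
[4, 13, 13, 17, 10] → min 4
[13, 13, 17, 10, 18] → min 10

4, 4, 4, 4, 10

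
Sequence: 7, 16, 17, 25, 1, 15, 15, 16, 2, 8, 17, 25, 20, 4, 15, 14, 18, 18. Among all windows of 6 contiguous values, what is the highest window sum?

96

[7, 16, 17, 25, 1, 15] → sum 81
[16, 17, 25, 1, 15, 15] → sum 89
[17, 25, 1, 15, 15, 16] → sum 89
[25, 1, 15, 15, 16, 2] → sum 74
[1, 15, 15, 16, 2, 8] → sum 57
[15, 15, 16, 2, 8, 17] → sum 73
[15, 16, 2, 8, 17, 25] → sum 83
[16, 2, 8, 17, 25, 20] → sum 88
[2, 8, 17, 25, 20, 4] → sum 76
[8, 17, 25, 20, 4, 15] → sum 89
[17, 25, 20, 4, 15, 14] → sum 95
[25, 20, 4, 15, 14, 18] → sum 96
[20, 4, 15, 14, 18, 18] → sum 89
Highest of these is 96.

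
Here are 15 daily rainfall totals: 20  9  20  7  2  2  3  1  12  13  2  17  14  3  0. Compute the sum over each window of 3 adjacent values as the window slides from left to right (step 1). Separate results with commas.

20 9 20 → sum 49
9 20 7 → sum 36
20 7 2 → sum 29
7 2 2 → sum 11
2 2 3 → sum 7
2 3 1 → sum 6
3 1 12 → sum 16
1 12 13 → sum 26
12 13 2 → sum 27
13 2 17 → sum 32
2 17 14 → sum 33
17 14 3 → sum 34
14 3 0 → sum 17

49, 36, 29, 11, 7, 6, 16, 26, 27, 32, 33, 34, 17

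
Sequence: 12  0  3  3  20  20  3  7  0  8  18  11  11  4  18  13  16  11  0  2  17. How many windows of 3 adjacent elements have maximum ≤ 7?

2

(12, 0, 3) → max 12
(0, 3, 3) → max 3  ≤ 7 ✓
(3, 3, 20) → max 20
(3, 20, 20) → max 20
(20, 20, 3) → max 20
(20, 3, 7) → max 20
(3, 7, 0) → max 7  ≤ 7 ✓
(7, 0, 8) → max 8
(0, 8, 18) → max 18
(8, 18, 11) → max 18
(18, 11, 11) → max 18
(11, 11, 4) → max 11
(11, 4, 18) → max 18
(4, 18, 13) → max 18
(18, 13, 16) → max 18
(13, 16, 11) → max 16
(16, 11, 0) → max 16
(11, 0, 2) → max 11
(0, 2, 17) → max 17
2 windows satisfy the condition.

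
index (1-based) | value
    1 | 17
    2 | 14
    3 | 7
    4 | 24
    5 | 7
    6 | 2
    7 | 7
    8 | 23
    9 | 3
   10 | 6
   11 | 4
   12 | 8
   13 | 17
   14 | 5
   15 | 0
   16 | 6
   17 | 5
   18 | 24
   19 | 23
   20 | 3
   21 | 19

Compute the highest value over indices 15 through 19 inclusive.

Elements at indices 15..19: 0, 6, 5, 24, 23
max(0, 6, 5, 24, 23) = 24

24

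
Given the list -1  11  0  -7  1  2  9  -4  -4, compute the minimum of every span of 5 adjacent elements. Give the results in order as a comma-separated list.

-7, -7, -7, -7, -4

[-1, 11, 0, -7, 1] → min -7
[11, 0, -7, 1, 2] → min -7
[0, -7, 1, 2, 9] → min -7
[-7, 1, 2, 9, -4] → min -7
[1, 2, 9, -4, -4] → min -4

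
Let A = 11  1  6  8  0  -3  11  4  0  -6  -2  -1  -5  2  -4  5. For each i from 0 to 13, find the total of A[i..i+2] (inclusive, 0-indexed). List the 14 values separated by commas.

(11, 1, 6) → sum 18
(1, 6, 8) → sum 15
(6, 8, 0) → sum 14
(8, 0, -3) → sum 5
(0, -3, 11) → sum 8
(-3, 11, 4) → sum 12
(11, 4, 0) → sum 15
(4, 0, -6) → sum -2
(0, -6, -2) → sum -8
(-6, -2, -1) → sum -9
(-2, -1, -5) → sum -8
(-1, -5, 2) → sum -4
(-5, 2, -4) → sum -7
(2, -4, 5) → sum 3

18, 15, 14, 5, 8, 12, 15, -2, -8, -9, -8, -4, -7, 3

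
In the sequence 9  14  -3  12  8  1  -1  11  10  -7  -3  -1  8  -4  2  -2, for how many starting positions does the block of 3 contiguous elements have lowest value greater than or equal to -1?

[9, 14, -3] → min -3
[14, -3, 12] → min -3
[-3, 12, 8] → min -3
[12, 8, 1] → min 1  ≥ -1 ✓
[8, 1, -1] → min -1  ≥ -1 ✓
[1, -1, 11] → min -1  ≥ -1 ✓
[-1, 11, 10] → min -1  ≥ -1 ✓
[11, 10, -7] → min -7
[10, -7, -3] → min -7
[-7, -3, -1] → min -7
[-3, -1, 8] → min -3
[-1, 8, -4] → min -4
[8, -4, 2] → min -4
[-4, 2, -2] → min -4
4 windows satisfy the condition.

4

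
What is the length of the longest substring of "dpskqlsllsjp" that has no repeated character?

6

add d: [d] len 1
add p: [d, p] len 2
add s: [d, p, s] len 3
add k: [d, p, s, k] len 4
add q: [d, p, s, k, q] len 5
add l: [d, p, s, k, q, l] len 6
add s (repeat s, move left end past it): [k, q, l, s] len 4
add l (repeat l, move left end past it): [s, l] len 2
add l (repeat l, move left end past it): [l] len 1
add s: [l, s] len 2
add j: [l, s, j] len 3
add p: [l, s, j, p] len 4
Longest all-distinct length: 6.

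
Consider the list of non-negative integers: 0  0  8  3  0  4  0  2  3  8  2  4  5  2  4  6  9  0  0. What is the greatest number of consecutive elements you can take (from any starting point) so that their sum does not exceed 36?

12

Extend to the right; shrink from the left whenever the sum exceeds 36:
add 0: [0] sum 0, len 1
add 0: [0, 0] sum 0, len 2
add 8: [0, 0, 8] sum 8, len 3
add 3: [0, 0, 8, 3] sum 11, len 4
add 0: [0, 0, 8, 3, 0] sum 11, len 5
add 4: [0, 0, 8, 3, 0, 4] sum 15, len 6
add 0: [0, 0, 8, 3, 0, 4, 0] sum 15, len 7
add 2: [0, 0, 8, 3, 0, 4, 0, 2] sum 17, len 8
add 3: [0, 0, 8, 3, 0, 4, 0, 2, 3] sum 20, len 9
add 8: [0, 0, 8, 3, 0, 4, 0, 2, 3, 8] sum 28, len 10
add 2: [0, 0, 8, 3, 0, 4, 0, 2, 3, 8, 2] sum 30, len 11
add 4: [0, 0, 8, 3, 0, 4, 0, 2, 3, 8, 2, 4] sum 34, len 12
add 5: [3, 0, 4, 0, 2, 3, 8, 2, 4, 5] sum 31, len 10
add 2: [3, 0, 4, 0, 2, 3, 8, 2, 4, 5, 2] sum 33, len 11
add 4: [0, 4, 0, 2, 3, 8, 2, 4, 5, 2, 4] sum 34, len 11
add 6: [0, 2, 3, 8, 2, 4, 5, 2, 4, 6] sum 36, len 10
add 9: [2, 4, 5, 2, 4, 6, 9] sum 32, len 7
add 0: [2, 4, 5, 2, 4, 6, 9, 0] sum 32, len 8
add 0: [2, 4, 5, 2, 4, 6, 9, 0, 0] sum 32, len 9
Longest length seen: 12.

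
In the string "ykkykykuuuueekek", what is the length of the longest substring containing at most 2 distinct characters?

add y: window [y] (1 distinct), len 1
add k: window [y, k] (2 distinct), len 2
add k: window [y, k, k] (2 distinct), len 3
add y: window [y, k, k, y] (2 distinct), len 4
add k: window [y, k, k, y, k] (2 distinct), len 5
add y: window [y, k, k, y, k, y] (2 distinct), len 6
add k: window [y, k, k, y, k, y, k] (2 distinct), len 7
add u: window [k, u] (2 distinct), len 2
add u: window [k, u, u] (2 distinct), len 3
add u: window [k, u, u, u] (2 distinct), len 4
add u: window [k, u, u, u, u] (2 distinct), len 5
add e: window [u, u, u, u, e] (2 distinct), len 5
add e: window [u, u, u, u, e, e] (2 distinct), len 6
add k: window [e, e, k] (2 distinct), len 3
add e: window [e, e, k, e] (2 distinct), len 4
add k: window [e, e, k, e, k] (2 distinct), len 5
Longest length with ≤2 distinct: 7.

7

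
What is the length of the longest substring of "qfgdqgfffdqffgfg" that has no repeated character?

[q] len 1
[q, f] len 2
[q, f, g] len 3
[q, f, g, d] len 4
[f, g, d, q] len 4
[d, q, g] len 3
[d, q, g, f] len 4
[f] len 1
[f] len 1
[f, d] len 2
[f, d, q] len 3
[d, q, f] len 3
[f] len 1
[f, g] len 2
[g, f] len 2
[f, g] len 2
Longest all-distinct length: 4.

4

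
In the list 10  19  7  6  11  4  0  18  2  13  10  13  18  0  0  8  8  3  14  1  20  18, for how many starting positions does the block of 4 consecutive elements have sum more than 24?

15

10 19 7 6 → sum 42  > 24 ✓
19 7 6 11 → sum 43  > 24 ✓
7 6 11 4 → sum 28  > 24 ✓
6 11 4 0 → sum 21
11 4 0 18 → sum 33  > 24 ✓
4 0 18 2 → sum 24
0 18 2 13 → sum 33  > 24 ✓
18 2 13 10 → sum 43  > 24 ✓
2 13 10 13 → sum 38  > 24 ✓
13 10 13 18 → sum 54  > 24 ✓
10 13 18 0 → sum 41  > 24 ✓
13 18 0 0 → sum 31  > 24 ✓
18 0 0 8 → sum 26  > 24 ✓
0 0 8 8 → sum 16
0 8 8 3 → sum 19
8 8 3 14 → sum 33  > 24 ✓
8 3 14 1 → sum 26  > 24 ✓
3 14 1 20 → sum 38  > 24 ✓
14 1 20 18 → sum 53  > 24 ✓
15 windows satisfy the condition.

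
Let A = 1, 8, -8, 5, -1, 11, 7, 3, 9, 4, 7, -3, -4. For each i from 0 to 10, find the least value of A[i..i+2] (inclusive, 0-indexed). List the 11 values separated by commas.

-8, -8, -8, -1, -1, 3, 3, 3, 4, -3, -4

(1, 8, -8) → min -8
(8, -8, 5) → min -8
(-8, 5, -1) → min -8
(5, -1, 11) → min -1
(-1, 11, 7) → min -1
(11, 7, 3) → min 3
(7, 3, 9) → min 3
(3, 9, 4) → min 3
(9, 4, 7) → min 4
(4, 7, -3) → min -3
(7, -3, -4) → min -4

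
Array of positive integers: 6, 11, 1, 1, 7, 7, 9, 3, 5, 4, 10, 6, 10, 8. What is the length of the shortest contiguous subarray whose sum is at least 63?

add 6: running sum 6 < 63
add 11: running sum 17 < 63
add 1: running sum 18 < 63
add 1: running sum 19 < 63
add 7: running sum 26 < 63
add 7: running sum 33 < 63
add 9: running sum 42 < 63
add 3: running sum 45 < 63
add 5: running sum 50 < 63
add 4: running sum 54 < 63
end 10: [6, 11, 1, 1, 7, 7, 9, 3, 5, 4, 10] sum 64, len 11
end 11: [11, 1, 1, 7, 7, 9, 3, 5, 4, 10, 6] sum 64, len 11
end 12: [1, 1, 7, 7, 9, 3, 5, 4, 10, 6, 10] sum 63, len 11
end 13: [7, 7, 9, 3, 5, 4, 10, 6, 10, 8] sum 69, len 10
Shortest qualifying length: 10.

10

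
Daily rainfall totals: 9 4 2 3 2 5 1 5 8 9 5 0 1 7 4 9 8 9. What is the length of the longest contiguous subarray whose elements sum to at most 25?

[9] sum 9 len 1
[9, 4] sum 13 len 2
[9, 4, 2] sum 15 len 3
[9, 4, 2, 3] sum 18 len 4
[9, 4, 2, 3, 2] sum 20 len 5
[9, 4, 2, 3, 2, 5] sum 25 len 6
[4, 2, 3, 2, 5, 1] sum 17 len 6
[4, 2, 3, 2, 5, 1, 5] sum 22 len 7
[3, 2, 5, 1, 5, 8] sum 24 len 6
[1, 5, 8, 9] sum 23 len 4
[8, 9, 5] sum 22 len 3
[8, 9, 5, 0] sum 22 len 4
[8, 9, 5, 0, 1] sum 23 len 5
[9, 5, 0, 1, 7] sum 22 len 5
[5, 0, 1, 7, 4] sum 17 len 5
[0, 1, 7, 4, 9] sum 21 len 5
[4, 9, 8] sum 21 len 3
[8, 9] sum 17 len 2
Longest length seen: 7.

7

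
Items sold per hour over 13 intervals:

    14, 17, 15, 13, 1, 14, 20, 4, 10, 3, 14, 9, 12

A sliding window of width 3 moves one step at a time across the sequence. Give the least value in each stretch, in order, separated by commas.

14, 13, 1, 1, 1, 4, 4, 3, 3, 3, 9

14 17 15 → min 14
17 15 13 → min 13
15 13 1 → min 1
13 1 14 → min 1
1 14 20 → min 1
14 20 4 → min 4
20 4 10 → min 4
4 10 3 → min 3
10 3 14 → min 3
3 14 9 → min 3
14 9 12 → min 9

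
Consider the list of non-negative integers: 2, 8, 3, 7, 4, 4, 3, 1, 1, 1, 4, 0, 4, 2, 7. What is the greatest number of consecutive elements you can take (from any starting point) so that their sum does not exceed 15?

7

[2] sum 2 len 1
[2, 8] sum 10 len 2
[2, 8, 3] sum 13 len 3
[3, 7] sum 10 len 2
[3, 7, 4] sum 14 len 3
[7, 4, 4] sum 15 len 3
[4, 4, 3] sum 11 len 3
[4, 4, 3, 1] sum 12 len 4
[4, 4, 3, 1, 1] sum 13 len 5
[4, 4, 3, 1, 1, 1] sum 14 len 6
[4, 3, 1, 1, 1, 4] sum 14 len 6
[4, 3, 1, 1, 1, 4, 0] sum 14 len 7
[3, 1, 1, 1, 4, 0, 4] sum 14 len 7
[1, 1, 1, 4, 0, 4, 2] sum 13 len 7
[0, 4, 2, 7] sum 13 len 4
Longest length seen: 7.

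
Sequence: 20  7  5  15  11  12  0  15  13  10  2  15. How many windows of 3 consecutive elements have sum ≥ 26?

8

(20, 7, 5) → sum 32  ≥ 26 ✓
(7, 5, 15) → sum 27  ≥ 26 ✓
(5, 15, 11) → sum 31  ≥ 26 ✓
(15, 11, 12) → sum 38  ≥ 26 ✓
(11, 12, 0) → sum 23
(12, 0, 15) → sum 27  ≥ 26 ✓
(0, 15, 13) → sum 28  ≥ 26 ✓
(15, 13, 10) → sum 38  ≥ 26 ✓
(13, 10, 2) → sum 25
(10, 2, 15) → sum 27  ≥ 26 ✓
8 windows satisfy the condition.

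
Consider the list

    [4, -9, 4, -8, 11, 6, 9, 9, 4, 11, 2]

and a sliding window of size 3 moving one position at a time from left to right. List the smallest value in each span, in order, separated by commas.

-9, -9, -8, -8, 6, 6, 4, 4, 2

[4, -9, 4] → min -9
[-9, 4, -8] → min -9
[4, -8, 11] → min -8
[-8, 11, 6] → min -8
[11, 6, 9] → min 6
[6, 9, 9] → min 6
[9, 9, 4] → min 4
[9, 4, 11] → min 4
[4, 11, 2] → min 2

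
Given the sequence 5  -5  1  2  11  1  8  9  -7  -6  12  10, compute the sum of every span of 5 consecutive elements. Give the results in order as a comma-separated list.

14, 10, 23, 31, 22, 5, 16, 18

(5, -5, 1, 2, 11) → sum 14
(-5, 1, 2, 11, 1) → sum 10
(1, 2, 11, 1, 8) → sum 23
(2, 11, 1, 8, 9) → sum 31
(11, 1, 8, 9, -7) → sum 22
(1, 8, 9, -7, -6) → sum 5
(8, 9, -7, -6, 12) → sum 16
(9, -7, -6, 12, 10) → sum 18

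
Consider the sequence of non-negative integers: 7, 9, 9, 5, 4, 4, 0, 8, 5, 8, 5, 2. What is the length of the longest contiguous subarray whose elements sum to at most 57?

Extend to the right; shrink from the left whenever the sum exceeds 57:
add 7: [7] sum 7, len 1
add 9: [7, 9] sum 16, len 2
add 9: [7, 9, 9] sum 25, len 3
add 5: [7, 9, 9, 5] sum 30, len 4
add 4: [7, 9, 9, 5, 4] sum 34, len 5
add 4: [7, 9, 9, 5, 4, 4] sum 38, len 6
add 0: [7, 9, 9, 5, 4, 4, 0] sum 38, len 7
add 8: [7, 9, 9, 5, 4, 4, 0, 8] sum 46, len 8
add 5: [7, 9, 9, 5, 4, 4, 0, 8, 5] sum 51, len 9
add 8: [9, 9, 5, 4, 4, 0, 8, 5, 8] sum 52, len 9
add 5: [9, 9, 5, 4, 4, 0, 8, 5, 8, 5] sum 57, len 10
add 2: [9, 5, 4, 4, 0, 8, 5, 8, 5, 2] sum 50, len 10
Longest length seen: 10.

10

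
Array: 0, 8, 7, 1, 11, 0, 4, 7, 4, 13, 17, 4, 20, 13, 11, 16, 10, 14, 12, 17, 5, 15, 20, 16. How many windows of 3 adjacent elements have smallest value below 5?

12

(0, 8, 7) → min 0  < 5 ✓
(8, 7, 1) → min 1  < 5 ✓
(7, 1, 11) → min 1  < 5 ✓
(1, 11, 0) → min 0  < 5 ✓
(11, 0, 4) → min 0  < 5 ✓
(0, 4, 7) → min 0  < 5 ✓
(4, 7, 4) → min 4  < 5 ✓
(7, 4, 13) → min 4  < 5 ✓
(4, 13, 17) → min 4  < 5 ✓
(13, 17, 4) → min 4  < 5 ✓
(17, 4, 20) → min 4  < 5 ✓
(4, 20, 13) → min 4  < 5 ✓
(20, 13, 11) → min 11
(13, 11, 16) → min 11
(11, 16, 10) → min 10
(16, 10, 14) → min 10
(10, 14, 12) → min 10
(14, 12, 17) → min 12
(12, 17, 5) → min 5
(17, 5, 15) → min 5
(5, 15, 20) → min 5
(15, 20, 16) → min 15
12 windows satisfy the condition.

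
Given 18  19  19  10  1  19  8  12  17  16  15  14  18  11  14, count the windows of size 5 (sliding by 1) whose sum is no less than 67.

[18, 19, 19, 10, 1] → sum 67  ≥ 67 ✓
[19, 19, 10, 1, 19] → sum 68  ≥ 67 ✓
[19, 10, 1, 19, 8] → sum 57
[10, 1, 19, 8, 12] → sum 50
[1, 19, 8, 12, 17] → sum 57
[19, 8, 12, 17, 16] → sum 72  ≥ 67 ✓
[8, 12, 17, 16, 15] → sum 68  ≥ 67 ✓
[12, 17, 16, 15, 14] → sum 74  ≥ 67 ✓
[17, 16, 15, 14, 18] → sum 80  ≥ 67 ✓
[16, 15, 14, 18, 11] → sum 74  ≥ 67 ✓
[15, 14, 18, 11, 14] → sum 72  ≥ 67 ✓
8 windows satisfy the condition.

8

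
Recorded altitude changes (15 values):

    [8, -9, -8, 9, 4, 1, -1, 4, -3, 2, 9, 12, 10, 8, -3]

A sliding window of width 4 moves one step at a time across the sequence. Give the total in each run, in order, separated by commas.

0, -4, 6, 13, 8, 1, 2, 12, 20, 33, 39, 27

8 -9 -8 9 → sum 0
-9 -8 9 4 → sum -4
-8 9 4 1 → sum 6
9 4 1 -1 → sum 13
4 1 -1 4 → sum 8
1 -1 4 -3 → sum 1
-1 4 -3 2 → sum 2
4 -3 2 9 → sum 12
-3 2 9 12 → sum 20
2 9 12 10 → sum 33
9 12 10 8 → sum 39
12 10 8 -3 → sum 27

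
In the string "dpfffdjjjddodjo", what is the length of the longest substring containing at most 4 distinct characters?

13

add d: window [d] (1 distinct), len 1
add p: window [d, p] (2 distinct), len 2
add f: window [d, p, f] (3 distinct), len 3
add f: window [d, p, f, f] (3 distinct), len 4
add f: window [d, p, f, f, f] (3 distinct), len 5
add d: window [d, p, f, f, f, d] (3 distinct), len 6
add j: window [d, p, f, f, f, d, j] (4 distinct), len 7
add j: window [d, p, f, f, f, d, j, j] (4 distinct), len 8
add j: window [d, p, f, f, f, d, j, j, j] (4 distinct), len 9
add d: window [d, p, f, f, f, d, j, j, j, d] (4 distinct), len 10
add d: window [d, p, f, f, f, d, j, j, j, d, d] (4 distinct), len 11
add o: window [f, f, f, d, j, j, j, d, d, o] (4 distinct), len 10
add d: window [f, f, f, d, j, j, j, d, d, o, d] (4 distinct), len 11
add j: window [f, f, f, d, j, j, j, d, d, o, d, j] (4 distinct), len 12
add o: window [f, f, f, d, j, j, j, d, d, o, d, j, o] (4 distinct), len 13
Longest length with ≤4 distinct: 13.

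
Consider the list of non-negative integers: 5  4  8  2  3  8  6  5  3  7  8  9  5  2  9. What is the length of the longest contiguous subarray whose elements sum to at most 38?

7

add 5: [5] sum 5, len 1
add 4: [5, 4] sum 9, len 2
add 8: [5, 4, 8] sum 17, len 3
add 2: [5, 4, 8, 2] sum 19, len 4
add 3: [5, 4, 8, 2, 3] sum 22, len 5
add 8: [5, 4, 8, 2, 3, 8] sum 30, len 6
add 6: [5, 4, 8, 2, 3, 8, 6] sum 36, len 7
add 5: [4, 8, 2, 3, 8, 6, 5] sum 36, len 7
add 3: [8, 2, 3, 8, 6, 5, 3] sum 35, len 7
add 7: [2, 3, 8, 6, 5, 3, 7] sum 34, len 7
add 8: [8, 6, 5, 3, 7, 8] sum 37, len 6
add 9: [6, 5, 3, 7, 8, 9] sum 38, len 6
add 5: [5, 3, 7, 8, 9, 5] sum 37, len 6
add 2: [3, 7, 8, 9, 5, 2] sum 34, len 6
add 9: [8, 9, 5, 2, 9] sum 33, len 5
Longest length seen: 7.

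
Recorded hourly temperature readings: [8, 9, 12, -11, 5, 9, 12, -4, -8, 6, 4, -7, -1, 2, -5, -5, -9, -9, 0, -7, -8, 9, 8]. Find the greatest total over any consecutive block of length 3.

8 9 12 → sum 29
9 12 -11 → sum 10
12 -11 5 → sum 6
-11 5 9 → sum 3
5 9 12 → sum 26
9 12 -4 → sum 17
12 -4 -8 → sum 0
-4 -8 6 → sum -6
-8 6 4 → sum 2
6 4 -7 → sum 3
4 -7 -1 → sum -4
-7 -1 2 → sum -6
-1 2 -5 → sum -4
2 -5 -5 → sum -8
-5 -5 -9 → sum -19
-5 -9 -9 → sum -23
-9 -9 0 → sum -18
-9 0 -7 → sum -16
0 -7 -8 → sum -15
-7 -8 9 → sum -6
-8 9 8 → sum 9
Greatest of these is 29.

29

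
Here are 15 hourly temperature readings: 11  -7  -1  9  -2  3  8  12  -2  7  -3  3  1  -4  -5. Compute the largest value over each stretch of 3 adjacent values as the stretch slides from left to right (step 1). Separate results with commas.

11, 9, 9, 9, 8, 12, 12, 12, 7, 7, 3, 3, 1

(11, -7, -1) → max 11
(-7, -1, 9) → max 9
(-1, 9, -2) → max 9
(9, -2, 3) → max 9
(-2, 3, 8) → max 8
(3, 8, 12) → max 12
(8, 12, -2) → max 12
(12, -2, 7) → max 12
(-2, 7, -3) → max 7
(7, -3, 3) → max 7
(-3, 3, 1) → max 3
(3, 1, -4) → max 3
(1, -4, -5) → max 1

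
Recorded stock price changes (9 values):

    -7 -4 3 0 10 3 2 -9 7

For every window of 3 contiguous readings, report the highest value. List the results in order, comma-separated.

3, 3, 10, 10, 10, 3, 7

[-7, -4, 3] → max 3
[-4, 3, 0] → max 3
[3, 0, 10] → max 10
[0, 10, 3] → max 10
[10, 3, 2] → max 10
[3, 2, -9] → max 3
[2, -9, 7] → max 7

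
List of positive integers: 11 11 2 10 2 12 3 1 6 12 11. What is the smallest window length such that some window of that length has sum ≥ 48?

Extend right; whenever the sum reaches 48, record the length and shrink from the left:
add 11: running sum 11 < 48
add 11: running sum 22 < 48
add 2: running sum 24 < 48
add 10: running sum 34 < 48
add 2: running sum 36 < 48
add 12: shortest ending here [11, 11, 2, 10, 2, 12] sum 48, len 6
add 3: shortest ending here [11, 11, 2, 10, 2, 12, 3] sum 51, len 7
add 1: shortest ending here [11, 11, 2, 10, 2, 12, 3, 1] sum 52, len 8
add 6: shortest ending here [11, 11, 2, 10, 2, 12, 3, 1, 6] sum 58, len 9
add 12: shortest ending here [2, 10, 2, 12, 3, 1, 6, 12] sum 48, len 8
add 11: shortest ending here [10, 2, 12, 3, 1, 6, 12, 11] sum 57, len 8
Shortest qualifying length: 6.

6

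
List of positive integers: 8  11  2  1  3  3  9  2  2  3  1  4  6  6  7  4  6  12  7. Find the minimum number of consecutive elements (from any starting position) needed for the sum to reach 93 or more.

Extend right; whenever the sum reaches 93, record the length and shrink from the left:
add 8: running sum 8 < 93
add 11: running sum 19 < 93
add 2: running sum 21 < 93
add 1: running sum 22 < 93
add 3: running sum 25 < 93
add 3: running sum 28 < 93
add 9: running sum 37 < 93
add 2: running sum 39 < 93
add 2: running sum 41 < 93
add 3: running sum 44 < 93
add 1: running sum 45 < 93
add 4: running sum 49 < 93
add 6: running sum 55 < 93
add 6: running sum 61 < 93
add 7: running sum 68 < 93
add 4: running sum 72 < 93
add 6: running sum 78 < 93
add 12: running sum 90 < 93
add 7: shortest ending here [8, 11, 2, 1, 3, 3, 9, 2, 2, 3, 1, 4, 6, 6, 7, 4, 6, 12, 7] sum 97, len 19
Shortest qualifying length: 19.

19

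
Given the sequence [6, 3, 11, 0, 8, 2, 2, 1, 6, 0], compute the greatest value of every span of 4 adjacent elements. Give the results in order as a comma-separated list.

11, 11, 11, 8, 8, 6, 6

(6, 3, 11, 0) → max 11
(3, 11, 0, 8) → max 11
(11, 0, 8, 2) → max 11
(0, 8, 2, 2) → max 8
(8, 2, 2, 1) → max 8
(2, 2, 1, 6) → max 6
(2, 1, 6, 0) → max 6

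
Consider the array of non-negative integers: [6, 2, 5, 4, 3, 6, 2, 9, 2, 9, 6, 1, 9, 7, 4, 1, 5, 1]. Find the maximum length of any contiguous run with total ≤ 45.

[6] sum 6 len 1
[6, 2] sum 8 len 2
[6, 2, 5] sum 13 len 3
[6, 2, 5, 4] sum 17 len 4
[6, 2, 5, 4, 3] sum 20 len 5
[6, 2, 5, 4, 3, 6] sum 26 len 6
[6, 2, 5, 4, 3, 6, 2] sum 28 len 7
[6, 2, 5, 4, 3, 6, 2, 9] sum 37 len 8
[6, 2, 5, 4, 3, 6, 2, 9, 2] sum 39 len 9
[2, 5, 4, 3, 6, 2, 9, 2, 9] sum 42 len 9
[4, 3, 6, 2, 9, 2, 9, 6] sum 41 len 8
[4, 3, 6, 2, 9, 2, 9, 6, 1] sum 42 len 9
[6, 2, 9, 2, 9, 6, 1, 9] sum 44 len 8
[2, 9, 2, 9, 6, 1, 9, 7] sum 45 len 8
[2, 9, 6, 1, 9, 7, 4] sum 38 len 7
[2, 9, 6, 1, 9, 7, 4, 1] sum 39 len 8
[2, 9, 6, 1, 9, 7, 4, 1, 5] sum 44 len 9
[2, 9, 6, 1, 9, 7, 4, 1, 5, 1] sum 45 len 10
Longest length seen: 10.

10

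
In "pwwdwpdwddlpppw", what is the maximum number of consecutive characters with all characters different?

add p: [p] len 1
add w: [p, w] len 2
add w (repeat w, move left end past it): [w] len 1
add d: [w, d] len 2
add w (repeat w, move left end past it): [d, w] len 2
add p: [d, w, p] len 3
add d (repeat d, move left end past it): [w, p, d] len 3
add w (repeat w, move left end past it): [p, d, w] len 3
add d (repeat d, move left end past it): [w, d] len 2
add d (repeat d, move left end past it): [d] len 1
add l: [d, l] len 2
add p: [d, l, p] len 3
add p (repeat p, move left end past it): [p] len 1
add p (repeat p, move left end past it): [p] len 1
add w: [p, w] len 2
Longest all-distinct length: 3.

3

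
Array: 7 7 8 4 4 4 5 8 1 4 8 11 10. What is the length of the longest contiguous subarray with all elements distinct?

add 7: [7] len 1
add 7 (repeat 7, move left end past it): [7] len 1
add 8: [7, 8] len 2
add 4: [7, 8, 4] len 3
add 4 (repeat 4, move left end past it): [4] len 1
add 4 (repeat 4, move left end past it): [4] len 1
add 5: [4, 5] len 2
add 8: [4, 5, 8] len 3
add 1: [4, 5, 8, 1] len 4
add 4 (repeat 4, move left end past it): [5, 8, 1, 4] len 4
add 8 (repeat 8, move left end past it): [1, 4, 8] len 3
add 11: [1, 4, 8, 11] len 4
add 10: [1, 4, 8, 11, 10] len 5
Longest all-distinct length: 5.

5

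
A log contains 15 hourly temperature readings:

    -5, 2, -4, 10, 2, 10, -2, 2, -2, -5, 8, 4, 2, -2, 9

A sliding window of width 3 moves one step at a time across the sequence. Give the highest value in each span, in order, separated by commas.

2, 10, 10, 10, 10, 10, 2, 2, 8, 8, 8, 4, 9

(-5, 2, -4) → max 2
(2, -4, 10) → max 10
(-4, 10, 2) → max 10
(10, 2, 10) → max 10
(2, 10, -2) → max 10
(10, -2, 2) → max 10
(-2, 2, -2) → max 2
(2, -2, -5) → max 2
(-2, -5, 8) → max 8
(-5, 8, 4) → max 8
(8, 4, 2) → max 8
(4, 2, -2) → max 4
(2, -2, 9) → max 9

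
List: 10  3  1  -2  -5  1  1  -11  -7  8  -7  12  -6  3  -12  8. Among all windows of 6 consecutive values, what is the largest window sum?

Window sums for each of the 11 positions:
[10, 3, 1, -2, -5, 1] → sum 8
[3, 1, -2, -5, 1, 1] → sum -1
[1, -2, -5, 1, 1, -11] → sum -15
[-2, -5, 1, 1, -11, -7] → sum -23
[-5, 1, 1, -11, -7, 8] → sum -13
[1, 1, -11, -7, 8, -7] → sum -15
[1, -11, -7, 8, -7, 12] → sum -4
[-11, -7, 8, -7, 12, -6] → sum -11
[-7, 8, -7, 12, -6, 3] → sum 3
[8, -7, 12, -6, 3, -12] → sum -2
[-7, 12, -6, 3, -12, 8] → sum -2
Largest of these is 8.

8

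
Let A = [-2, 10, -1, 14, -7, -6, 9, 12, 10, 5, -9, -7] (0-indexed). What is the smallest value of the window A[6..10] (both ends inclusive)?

Elements at indices 6..10: 9, 12, 10, 5, -9
min(9, 12, 10, 5, -9) = -9

-9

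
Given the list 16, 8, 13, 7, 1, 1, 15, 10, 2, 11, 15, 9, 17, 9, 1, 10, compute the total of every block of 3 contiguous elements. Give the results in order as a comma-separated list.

[16, 8, 13] → sum 37
[8, 13, 7] → sum 28
[13, 7, 1] → sum 21
[7, 1, 1] → sum 9
[1, 1, 15] → sum 17
[1, 15, 10] → sum 26
[15, 10, 2] → sum 27
[10, 2, 11] → sum 23
[2, 11, 15] → sum 28
[11, 15, 9] → sum 35
[15, 9, 17] → sum 41
[9, 17, 9] → sum 35
[17, 9, 1] → sum 27
[9, 1, 10] → sum 20

37, 28, 21, 9, 17, 26, 27, 23, 28, 35, 41, 35, 27, 20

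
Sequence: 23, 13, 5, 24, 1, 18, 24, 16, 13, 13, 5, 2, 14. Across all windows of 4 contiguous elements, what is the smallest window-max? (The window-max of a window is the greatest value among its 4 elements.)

13

23 13 5 24 → max 24
13 5 24 1 → max 24
5 24 1 18 → max 24
24 1 18 24 → max 24
1 18 24 16 → max 24
18 24 16 13 → max 24
24 16 13 13 → max 24
16 13 13 5 → max 16
13 13 5 2 → max 13
13 5 2 14 → max 14
Smallest of these is 13.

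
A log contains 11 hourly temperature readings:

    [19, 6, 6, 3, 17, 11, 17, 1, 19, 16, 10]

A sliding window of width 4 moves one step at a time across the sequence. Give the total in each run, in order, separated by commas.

(19, 6, 6, 3) → sum 34
(6, 6, 3, 17) → sum 32
(6, 3, 17, 11) → sum 37
(3, 17, 11, 17) → sum 48
(17, 11, 17, 1) → sum 46
(11, 17, 1, 19) → sum 48
(17, 1, 19, 16) → sum 53
(1, 19, 16, 10) → sum 46

34, 32, 37, 48, 46, 48, 53, 46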